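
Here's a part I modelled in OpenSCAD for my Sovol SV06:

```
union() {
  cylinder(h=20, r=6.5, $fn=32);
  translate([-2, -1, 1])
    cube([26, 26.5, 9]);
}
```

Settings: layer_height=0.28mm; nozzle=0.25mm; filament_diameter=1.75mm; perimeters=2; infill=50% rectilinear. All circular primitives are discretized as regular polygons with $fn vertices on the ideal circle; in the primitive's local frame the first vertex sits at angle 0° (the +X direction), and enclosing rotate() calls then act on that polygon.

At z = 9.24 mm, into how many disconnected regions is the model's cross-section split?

1

At z = 9.24 mm: the cylinder: section is a regular 32-gon, circumradius r=6.5; the 26×26.5 cube at (-2, -1) contributes its full rectangle; Merging all regions: the regions partially overlap (shared area 54.17 mm²), so overlapping operands fuse into one piece — 1 connected region. The result has 1 disconnected region.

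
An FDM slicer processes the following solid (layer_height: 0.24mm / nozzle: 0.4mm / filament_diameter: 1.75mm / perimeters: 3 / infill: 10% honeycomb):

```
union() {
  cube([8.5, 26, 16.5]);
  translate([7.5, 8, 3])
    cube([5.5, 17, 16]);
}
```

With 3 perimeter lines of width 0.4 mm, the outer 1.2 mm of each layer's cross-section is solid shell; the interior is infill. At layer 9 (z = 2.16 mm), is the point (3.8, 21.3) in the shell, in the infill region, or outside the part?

At z = 2.16 mm: the cube (footprint 8.5×26) is included at this height; the cube at (7.5, 8) is absent (z outside [3, 19]); Taking the union: only the 8.5×26 cube is present, so the union is just that shape — 1 connected region. Overall, the cross-section is a single solid region. The nearest boundary edge runs (0.00, 26.00)→(0.00, 0.00); distance from the point to it = 3.80 mm. The point is inside the cross-section and 3.80 mm from the nearest boundary — more than the 1.2 mm shell width (3 × 0.4), so it's in the infill interior.

infill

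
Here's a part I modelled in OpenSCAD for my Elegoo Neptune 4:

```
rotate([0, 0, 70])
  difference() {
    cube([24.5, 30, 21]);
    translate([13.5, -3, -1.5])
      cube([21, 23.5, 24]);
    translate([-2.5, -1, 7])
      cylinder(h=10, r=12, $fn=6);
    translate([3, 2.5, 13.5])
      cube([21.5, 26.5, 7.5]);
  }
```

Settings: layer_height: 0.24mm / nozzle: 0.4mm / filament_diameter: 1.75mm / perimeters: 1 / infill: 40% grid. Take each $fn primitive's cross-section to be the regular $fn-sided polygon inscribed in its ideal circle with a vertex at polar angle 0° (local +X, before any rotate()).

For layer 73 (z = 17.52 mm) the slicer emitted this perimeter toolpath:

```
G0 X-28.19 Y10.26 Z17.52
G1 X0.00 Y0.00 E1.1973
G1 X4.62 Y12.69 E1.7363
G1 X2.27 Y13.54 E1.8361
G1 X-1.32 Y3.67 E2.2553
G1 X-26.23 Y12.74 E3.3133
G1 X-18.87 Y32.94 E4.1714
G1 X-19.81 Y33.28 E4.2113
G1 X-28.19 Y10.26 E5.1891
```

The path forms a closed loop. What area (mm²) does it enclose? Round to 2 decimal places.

137.62 mm²

Apply the shoelace formula to the sequence of (X, Y) vertices; enclosed area = 137.62 mm².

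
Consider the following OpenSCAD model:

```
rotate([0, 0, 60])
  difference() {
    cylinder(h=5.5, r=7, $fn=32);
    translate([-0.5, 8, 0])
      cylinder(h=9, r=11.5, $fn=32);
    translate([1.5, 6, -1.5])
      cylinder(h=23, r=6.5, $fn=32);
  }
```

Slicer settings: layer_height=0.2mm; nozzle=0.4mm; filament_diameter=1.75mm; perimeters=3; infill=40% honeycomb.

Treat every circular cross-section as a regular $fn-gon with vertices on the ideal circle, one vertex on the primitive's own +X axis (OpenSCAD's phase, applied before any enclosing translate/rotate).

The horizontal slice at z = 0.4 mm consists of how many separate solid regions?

At z = 0.4 mm: the cylinder: section is a regular 32-gon, circumradius r=7; the r=11.5 cylinder at (-0.5, 8) contributes a regular 32-gon of circumradius 11.5; the r=6.5 cylinder at (1.5, 6) contributes a regular 32-gon of circumradius 6.5; Subtracting the remaining from the first: starting from the r=7 cylinder, the r=11.5 cylinder at (-0.5, 8) partially overlaps it — only the 114.00 mm² overlap (of its 412.81 mm²) is removed, clipping the outline; the r=6.5 cylinder at (1.5, 6) misses the remaining region (no effect) — 1 connected region; (whole slice rotated 60° about Z — lengths, areas and connectivity unchanged). The result has 1 disconnected region.

1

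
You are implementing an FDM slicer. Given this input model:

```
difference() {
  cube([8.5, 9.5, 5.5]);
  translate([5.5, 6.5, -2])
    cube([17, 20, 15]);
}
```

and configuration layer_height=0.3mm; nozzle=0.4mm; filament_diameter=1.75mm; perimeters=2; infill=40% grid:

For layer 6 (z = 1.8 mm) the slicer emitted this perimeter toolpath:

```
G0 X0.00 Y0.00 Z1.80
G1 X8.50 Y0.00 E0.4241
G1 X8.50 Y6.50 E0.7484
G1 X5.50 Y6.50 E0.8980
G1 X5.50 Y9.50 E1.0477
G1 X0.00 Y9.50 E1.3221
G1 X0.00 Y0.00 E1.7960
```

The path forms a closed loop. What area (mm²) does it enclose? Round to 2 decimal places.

71.75 mm²

Apply the shoelace formula to the sequence of (X, Y) vertices; enclosed area = 71.75 mm².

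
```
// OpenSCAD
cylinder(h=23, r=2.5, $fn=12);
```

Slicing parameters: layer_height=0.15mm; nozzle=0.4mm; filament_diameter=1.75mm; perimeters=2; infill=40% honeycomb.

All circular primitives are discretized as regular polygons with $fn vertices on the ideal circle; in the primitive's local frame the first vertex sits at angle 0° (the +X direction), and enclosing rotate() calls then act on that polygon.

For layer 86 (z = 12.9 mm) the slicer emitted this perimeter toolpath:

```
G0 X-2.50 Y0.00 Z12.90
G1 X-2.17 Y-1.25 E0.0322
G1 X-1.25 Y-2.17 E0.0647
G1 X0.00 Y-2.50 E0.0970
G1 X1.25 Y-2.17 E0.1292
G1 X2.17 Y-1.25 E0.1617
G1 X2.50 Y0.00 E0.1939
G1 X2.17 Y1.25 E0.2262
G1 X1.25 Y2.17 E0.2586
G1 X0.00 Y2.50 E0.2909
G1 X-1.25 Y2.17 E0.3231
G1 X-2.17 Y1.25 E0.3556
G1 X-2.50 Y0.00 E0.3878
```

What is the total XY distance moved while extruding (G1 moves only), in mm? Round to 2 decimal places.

15.55 mm

Sum the Euclidean lengths of each G1 segment: total = 15.55 mm.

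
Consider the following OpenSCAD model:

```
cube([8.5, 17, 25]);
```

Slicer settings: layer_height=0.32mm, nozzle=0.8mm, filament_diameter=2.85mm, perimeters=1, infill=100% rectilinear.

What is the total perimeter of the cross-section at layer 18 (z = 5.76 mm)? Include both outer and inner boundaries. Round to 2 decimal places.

51.00 mm

At z = 5.76 mm: the 8.5×17 cube contributes its full rectangle (perimeter 51.00 mm). Overall, the cross-section is a single solid region. Total boundary length (outer) = 51.00 mm.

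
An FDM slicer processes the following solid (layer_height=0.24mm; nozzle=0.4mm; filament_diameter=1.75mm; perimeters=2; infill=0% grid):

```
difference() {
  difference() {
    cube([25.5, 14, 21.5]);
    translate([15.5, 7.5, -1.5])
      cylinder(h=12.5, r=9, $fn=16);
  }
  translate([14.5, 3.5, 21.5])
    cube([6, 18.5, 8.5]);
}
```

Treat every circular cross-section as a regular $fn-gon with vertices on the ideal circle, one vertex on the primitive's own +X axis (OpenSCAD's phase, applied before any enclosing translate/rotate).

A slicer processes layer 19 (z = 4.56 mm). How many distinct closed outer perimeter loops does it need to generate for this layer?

At z = 4.56 mm: the cube is present — its section is the full 25.5×14 rectangle; the r=9 cylinder at (15.5, 7.5) contributes a regular 16-gon of circumradius 9; Taking the first minus the rest: starting from the 25.5×14 cube, the r=9 cylinder at (15.5, 7.5) partially overlaps it — only the 219.22 mm² overlap (of its 247.98 mm²) is removed, clipping the outline — 2 connected regions; the cube at (14.5, 3.5) is not intersected at this z (z outside [21.5, 30]); Taking the first minus the rest: none of the subtracted shapes is present at this height, so the result so far is unchanged — 2 connected regions. The result has 2 disconnected regions.

2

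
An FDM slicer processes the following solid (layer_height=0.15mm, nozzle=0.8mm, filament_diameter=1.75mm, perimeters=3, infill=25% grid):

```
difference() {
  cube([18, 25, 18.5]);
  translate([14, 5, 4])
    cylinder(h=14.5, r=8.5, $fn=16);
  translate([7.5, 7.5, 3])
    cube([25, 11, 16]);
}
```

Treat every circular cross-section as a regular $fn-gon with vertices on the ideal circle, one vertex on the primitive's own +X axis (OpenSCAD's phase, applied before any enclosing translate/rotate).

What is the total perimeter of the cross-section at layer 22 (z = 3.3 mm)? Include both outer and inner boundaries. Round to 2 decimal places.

107.00 mm

At z = 3.3 mm: the cube (footprint 18×25) is included at this height (perimeter 86.00 mm); the cylinder at (14, 5) is not intersected at this z (z outside [4, 18.5]); the cube at (7.5, 7.5) (footprint 25×11) is included at this height (perimeter 72.00 mm); After the difference (first − rest): starting from the 18×25 cube, the 25×11 cube at (7.5, 7.5) partially overlaps it — only the 115.50 mm² overlap (of its 275.00 mm²) is removed, clipping the outline — boundary = 107.00 mm. Overall, the cross-section is a single solid region. Total boundary length (outer) = 107.00 mm.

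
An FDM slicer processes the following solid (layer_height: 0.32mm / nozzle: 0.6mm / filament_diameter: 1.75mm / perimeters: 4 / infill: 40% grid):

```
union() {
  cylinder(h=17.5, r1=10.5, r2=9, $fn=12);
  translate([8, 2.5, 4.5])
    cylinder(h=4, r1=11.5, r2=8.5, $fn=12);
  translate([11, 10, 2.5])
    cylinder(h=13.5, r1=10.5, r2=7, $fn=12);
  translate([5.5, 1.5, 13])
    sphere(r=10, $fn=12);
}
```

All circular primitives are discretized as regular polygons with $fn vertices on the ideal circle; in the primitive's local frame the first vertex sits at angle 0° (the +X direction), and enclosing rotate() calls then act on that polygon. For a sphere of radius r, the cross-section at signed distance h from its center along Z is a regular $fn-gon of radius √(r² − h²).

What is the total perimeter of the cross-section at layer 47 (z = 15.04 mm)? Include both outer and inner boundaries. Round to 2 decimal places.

85.33 mm

At z = 15.04 mm: the cone contributes a regular 12-gon of circumradius 9.211 (interpolated between r1=10.5 and r2=9 at t=0.859) (perimeter = 2·12·9.211·sin(180°/12) = 57.21 mm); the cone at (8, 2.5) does not reach this height (z outside [4.5, 8.5]); the cone at (11, 10) contributes a regular 12-gon of circumradius 7.249 (interpolated between r1=10.5 and r2=7 at t=0.929) (perimeter = 2·12·7.249·sin(180°/12) = 45.03 mm); the r=10 sphere at (5.5, 1.5) contributes a regular 12-gon of circumradius √(10²−2.04²) = 9.790 (perimeter = 2·12·9.790·sin(180°/12) = 60.81 mm); Merging all regions: the regions partially overlap (shared area 225.37 mm²), so the edge portions inside another operand are dropped and the merged outline is re-measured after clipping — boundary = 85.33 mm. Overall, the cross-section is a single solid region. Total boundary length (outer) = 85.33 mm.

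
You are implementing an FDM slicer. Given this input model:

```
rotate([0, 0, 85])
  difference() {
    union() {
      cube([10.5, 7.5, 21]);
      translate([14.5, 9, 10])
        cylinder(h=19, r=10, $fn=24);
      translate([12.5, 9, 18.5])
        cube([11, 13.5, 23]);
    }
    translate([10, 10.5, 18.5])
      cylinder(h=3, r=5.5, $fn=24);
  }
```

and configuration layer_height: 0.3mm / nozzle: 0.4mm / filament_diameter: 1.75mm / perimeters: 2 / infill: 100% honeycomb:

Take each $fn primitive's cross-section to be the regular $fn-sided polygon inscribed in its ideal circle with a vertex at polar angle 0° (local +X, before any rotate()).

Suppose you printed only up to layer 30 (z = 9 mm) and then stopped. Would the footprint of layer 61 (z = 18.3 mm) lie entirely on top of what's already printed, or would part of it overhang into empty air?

Compare the two slices. At z = 9: the cube (footprint 10.5×7.5) is included at this height (area 78.75 mm²); the cylinder at (14.5, 9) is absent (z outside [10, 29]); the cube at (12.5, 9) is absent (z outside [18.5, 41.5]); Taking the union: only the 10.5×7.5 cube is present, so the union is just that shape — area = 78.75 mm²; the cylinder at (10, 10.5) is absent (z outside [18.5, 21.5]); After the difference (first − rest): none of the subtracted shapes is present at this height, so that combined region is unchanged — area = 78.75 mm²; (whole slice rotated 85° about Z — lengths, areas and connectivity unchanged). At z = 18.3: the 10.5×7.5 cube contributes its full rectangle (area 78.75 mm²); the r=10 cylinder at (14.5, 9) gives a regular 24-gon of circumradius 10 (constant along its height) (area = (24/2)·10.000²·sin(360°/24) = 310.58 mm²); the cube at (12.5, 9) does not reach this height (z outside [18.5, 41.5]); Taking the union: the regions partially overlap — summed areas 389.33 mm² minus the doubly-counted overlap 30.12 mm² gives 359.21 mm² — area = 359.21 mm²; the cylinder at (10, 10.5) does not reach this height (z outside [18.5, 21.5]); Subtracting the remaining from the first: none of the subtracted shapes is present at this height, so that combined region is unchanged — area = 359.21 mm²; (rotated 85° about Z; rotation is an isometry so areas/perimeters/island counts are preserved). Checking containment: at z = 18.3 the cross-section extends beyond the z = 9 cross-section by about 280.46 mm².

part overhangs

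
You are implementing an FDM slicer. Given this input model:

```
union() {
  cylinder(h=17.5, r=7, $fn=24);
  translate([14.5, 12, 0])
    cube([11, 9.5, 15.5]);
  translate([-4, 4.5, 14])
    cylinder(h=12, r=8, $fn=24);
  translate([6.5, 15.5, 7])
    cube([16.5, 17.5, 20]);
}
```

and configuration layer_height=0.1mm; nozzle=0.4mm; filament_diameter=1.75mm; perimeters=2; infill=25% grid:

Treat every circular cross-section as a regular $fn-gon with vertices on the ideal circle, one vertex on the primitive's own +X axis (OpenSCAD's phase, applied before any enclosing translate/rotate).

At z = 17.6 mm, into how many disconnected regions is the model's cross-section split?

2

At z = 17.6 mm: the cylinder is not intersected at this z (z outside [0, 17.5]); the cube at (14.5, 12) is not intersected at this z (z outside [0, 15.5]); the r=8 cylinder at (-4, 4.5) gives a regular 24-gon of circumradius 8 (constant along its height); the 16.5×17.5 cube at (6.5, 15.5) contributes its full rectangle; Combining (union): the 2 present regions are separate (no shared area or edge), so areas and boundary lengths simply add and each stays a separate island — 2 connected regions. The result has 2 disconnected regions.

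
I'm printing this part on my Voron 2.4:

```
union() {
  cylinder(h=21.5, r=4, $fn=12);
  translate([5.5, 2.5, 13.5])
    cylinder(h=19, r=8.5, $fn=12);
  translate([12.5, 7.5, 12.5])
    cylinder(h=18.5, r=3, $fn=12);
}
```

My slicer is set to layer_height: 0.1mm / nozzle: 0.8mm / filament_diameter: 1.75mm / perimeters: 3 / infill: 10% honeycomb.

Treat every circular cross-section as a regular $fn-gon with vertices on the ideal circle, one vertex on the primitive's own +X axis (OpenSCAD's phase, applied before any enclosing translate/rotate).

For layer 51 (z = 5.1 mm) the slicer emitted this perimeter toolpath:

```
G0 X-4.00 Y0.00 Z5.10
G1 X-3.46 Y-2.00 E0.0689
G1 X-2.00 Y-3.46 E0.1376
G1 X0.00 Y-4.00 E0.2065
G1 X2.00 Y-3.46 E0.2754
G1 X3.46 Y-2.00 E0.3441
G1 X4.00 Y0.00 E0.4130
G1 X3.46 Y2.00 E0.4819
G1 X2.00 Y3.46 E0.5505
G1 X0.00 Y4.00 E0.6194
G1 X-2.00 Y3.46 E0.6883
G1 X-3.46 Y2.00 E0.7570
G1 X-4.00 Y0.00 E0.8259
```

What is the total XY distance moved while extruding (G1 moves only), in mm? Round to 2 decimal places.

24.83 mm

Sum the Euclidean lengths of each G1 segment: total = 24.83 mm.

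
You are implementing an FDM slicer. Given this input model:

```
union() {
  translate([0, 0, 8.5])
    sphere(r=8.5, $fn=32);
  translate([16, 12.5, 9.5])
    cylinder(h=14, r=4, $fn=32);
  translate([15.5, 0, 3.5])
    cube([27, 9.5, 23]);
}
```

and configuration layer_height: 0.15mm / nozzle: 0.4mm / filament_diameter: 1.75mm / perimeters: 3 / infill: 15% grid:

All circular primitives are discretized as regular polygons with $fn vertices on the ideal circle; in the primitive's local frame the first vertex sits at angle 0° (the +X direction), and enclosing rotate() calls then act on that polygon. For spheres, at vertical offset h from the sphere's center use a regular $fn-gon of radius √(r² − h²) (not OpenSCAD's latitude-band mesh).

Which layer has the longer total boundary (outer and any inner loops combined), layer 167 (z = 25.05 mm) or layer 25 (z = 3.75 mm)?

Layer 167 (z = 25.05): the sphere is not intersected at this z (|z−center|=16.550 > r=8.5); the cylinder at (16, 12.5) is not intersected at this z (z outside [9.5, 23.5]); the 27×9.5 cube at (15.5, 0) contributes its full rectangle (perimeter 73.00 mm); Taking the union: only the 27×9.5 cube at (15.5, 0) is present, so the union is just that shape — boundary = 73.00 mm. So its perimeter = 73.00 mm. Layer 25 (z = 3.75): the r=8.5 sphere slices to a regular 32-gon of circumradius 7.049 (√(r²−h²) with h=4.75 from center) (perimeter = 2·32·7.049·sin(180°/32) = 44.22 mm); the cylinder at (16, 12.5) is not intersected at this z (z outside [9.5, 23.5]); the 27×9.5 cube at (15.5, 0) contributes its full rectangle (perimeter 73.00 mm); Combining (union): the 2 present regions are separate (no shared area or edge), so areas and boundary lengths simply add and each stays a separate island — boundary = 117.22 mm. So its perimeter = 117.22 mm. Layer 25 is larger (117.22 vs 73.00 mm).

layer 25 (z = 3.75 mm)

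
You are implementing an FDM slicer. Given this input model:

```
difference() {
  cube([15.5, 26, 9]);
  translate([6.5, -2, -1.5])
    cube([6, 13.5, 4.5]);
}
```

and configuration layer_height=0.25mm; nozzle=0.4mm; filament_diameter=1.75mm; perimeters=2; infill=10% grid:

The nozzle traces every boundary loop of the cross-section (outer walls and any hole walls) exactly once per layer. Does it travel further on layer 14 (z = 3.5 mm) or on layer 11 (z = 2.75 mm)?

Layer 14 (z = 3.5): the 15.5×26 cube contributes its full rectangle (perimeter 83.00 mm); the cube at (6.5, -2) is absent (z outside [-1.5, 3]); Subtracting the remaining from the first: none of the subtracted shapes is present at this height, so the 15.5×26 cube is unchanged — boundary = 83.00 mm. So its perimeter = 83.00 mm. Layer 11 (z = 2.75): the cube (footprint 15.5×26) is included at this height (perimeter 83.00 mm); the cube at (6.5, -2) is present — its section is the full 6×13.5 rectangle (perimeter 39.00 mm); Taking the first minus the rest: starting from the 15.5×26 cube, the 6×13.5 cube at (6.5, -2) partially overlaps it — only the 69.00 mm² overlap (of its 81.00 mm²) is removed, clipping the outline — boundary = 106.00 mm. So its perimeter = 106.00 mm. Layer 11 is larger (106.00 vs 83.00 mm).

layer 11 (z = 2.75 mm)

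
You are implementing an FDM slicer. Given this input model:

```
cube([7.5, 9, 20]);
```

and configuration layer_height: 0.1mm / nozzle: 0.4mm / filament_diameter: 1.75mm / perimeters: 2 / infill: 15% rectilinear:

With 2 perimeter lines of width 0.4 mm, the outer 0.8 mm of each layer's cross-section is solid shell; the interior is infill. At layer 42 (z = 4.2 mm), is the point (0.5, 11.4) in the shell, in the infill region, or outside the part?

outside

At z = 4.2 mm: the cube is present — its section is the full 7.5×9 rectangle. Overall, the cross-section is a single solid region. The nearest boundary edge runs (7.50, 9.00)→(0.00, 9.00); distance from the point to it = 2.40 mm. The point is not inside any of the regions above, so it lies outside the cross-section (2.40 mm from the nearest boundary).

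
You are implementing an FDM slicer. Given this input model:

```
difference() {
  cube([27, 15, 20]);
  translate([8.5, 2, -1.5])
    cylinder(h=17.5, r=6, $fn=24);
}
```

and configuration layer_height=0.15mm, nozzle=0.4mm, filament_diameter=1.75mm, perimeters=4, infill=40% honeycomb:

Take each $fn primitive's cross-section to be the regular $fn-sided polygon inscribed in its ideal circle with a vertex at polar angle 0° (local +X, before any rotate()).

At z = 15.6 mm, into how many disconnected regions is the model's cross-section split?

At z = 15.6 mm: the cube (footprint 27×15) is included at this height; the r=6 cylinder at (8.5, 2) gives a regular 24-gon of circumradius 6 (constant along its height); After the difference (first − rest): starting from the 27×15 cube, the r=6 cylinder at (8.5, 2) partially overlaps it — only the 79.32 mm² overlap (of its 111.81 mm²) is removed, clipping the outline — 1 connected region. The result has 1 disconnected region.

1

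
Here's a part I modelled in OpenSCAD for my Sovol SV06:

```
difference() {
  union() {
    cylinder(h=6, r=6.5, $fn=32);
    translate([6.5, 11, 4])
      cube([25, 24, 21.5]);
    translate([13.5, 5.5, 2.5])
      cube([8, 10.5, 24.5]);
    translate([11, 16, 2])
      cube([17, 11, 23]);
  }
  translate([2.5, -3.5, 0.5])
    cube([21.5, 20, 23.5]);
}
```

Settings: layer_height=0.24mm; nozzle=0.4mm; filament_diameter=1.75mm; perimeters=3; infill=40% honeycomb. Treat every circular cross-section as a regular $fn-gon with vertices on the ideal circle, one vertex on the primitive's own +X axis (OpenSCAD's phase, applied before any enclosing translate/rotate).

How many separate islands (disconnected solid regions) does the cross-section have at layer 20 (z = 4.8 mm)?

At z = 4.8 mm: the cylinder: section is a regular 32-gon, circumradius r=6.5; the 25×24 cube at (6.5, 11) contributes its full rectangle; the cube at (13.5, 5.5) (footprint 8×10.5) is included at this height; the cube at (11, 16) (footprint 17×11) is included at this height; Merging all regions: the regions partially overlap (shared area 227.00 mm²), so overlapping operands fuse into one piece — 2 connected regions; the cube at (2.5, -3.5) (footprint 21.5×20) is included at this height; Taking the first minus the rest: starting from the result so far, the 21.5×20 cube at (2.5, -3.5) partially overlaps it — only the 170.20 mm² overlap (of its 430.00 mm²) is removed, clipping the outline — 2 connected regions. Overall, the cross-section has 2 separate islands. Island count = 2.

2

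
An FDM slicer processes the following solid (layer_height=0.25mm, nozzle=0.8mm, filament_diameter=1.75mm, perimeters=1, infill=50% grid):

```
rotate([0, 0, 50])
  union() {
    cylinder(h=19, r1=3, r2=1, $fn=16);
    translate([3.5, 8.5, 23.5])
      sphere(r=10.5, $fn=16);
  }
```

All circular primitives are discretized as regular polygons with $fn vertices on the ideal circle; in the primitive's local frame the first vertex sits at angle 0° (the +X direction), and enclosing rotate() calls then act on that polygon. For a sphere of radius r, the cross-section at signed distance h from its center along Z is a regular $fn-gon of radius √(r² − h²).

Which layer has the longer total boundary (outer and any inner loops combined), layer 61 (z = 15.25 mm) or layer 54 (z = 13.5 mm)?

layer 61 (z = 15.25 mm)

Layer 61 (z = 15.25): the cone: at t=0.803 of its height the radius interpolates to r₁+(r₂−r₁)t = 1.395, giving a regular 16-gon of that circumradius (perimeter = 2·16·1.395·sin(180°/16) = 8.71 mm); the sphere at (3.5, 8.5): section is a regular 16-gon, circumradius = √(r²−h²) = √(10.5²−8.25²) = 6.495 (perimeter = 2·16·6.495·sin(180°/16) = 40.55 mm); Taking the union: the 2 present regions are separate (no shared area or edge), so areas and boundary lengths simply add and each stays a separate island — boundary = 49.26 mm; (whole slice rotated 50° about Z — lengths, areas and connectivity unchanged). So its perimeter = 49.26 mm. Layer 54 (z = 13.5): the cone: at t=0.711 of its height the radius interpolates to r₁+(r₂−r₁)t = 1.579, giving a regular 16-gon of that circumradius (perimeter = 2·16·1.579·sin(180°/16) = 9.86 mm); the r=10.5 sphere at (3.5, 8.5) contributes a regular 16-gon of circumradius √(10.5²−10²) = 3.202 (perimeter = 2·16·3.202·sin(180°/16) = 19.99 mm); Taking the union: the 2 present regions are separate (no shared area or edge), so areas and boundary lengths simply add and each stays a separate island — boundary = 29.84 mm; (rotated 50° about Z; rotation is an isometry so areas/perimeters/island counts are preserved). So its perimeter = 29.84 mm. Layer 61 is larger (49.26 vs 29.84 mm).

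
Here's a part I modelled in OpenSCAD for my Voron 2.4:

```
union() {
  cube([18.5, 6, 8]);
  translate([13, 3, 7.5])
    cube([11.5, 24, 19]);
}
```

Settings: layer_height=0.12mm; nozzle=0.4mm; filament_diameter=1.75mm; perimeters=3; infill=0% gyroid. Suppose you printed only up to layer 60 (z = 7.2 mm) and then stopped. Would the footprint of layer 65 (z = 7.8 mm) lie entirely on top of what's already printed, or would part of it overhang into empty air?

part overhangs

Compare the two slices. At z = 7.2: the 18.5×6 cube contributes its full rectangle (area 111.00 mm²); the cube at (13, 3) does not reach this height (z outside [7.5, 26.5]); Taking the union: only the 18.5×6 cube is present, so the union is just that shape — area = 111.00 mm². At z = 7.8: the cube (footprint 18.5×6) is included at this height (area 111.00 mm²); the cube at (13, 3) is present — its section is the full 11.5×24 rectangle (area 276.00 mm²); Merging all regions: the regions partially overlap — summed areas 387.00 mm² minus the doubly-counted overlap 16.50 mm² gives 370.50 mm² — area = 370.50 mm². Checking containment: at z = 7.8 the cross-section extends beyond the z = 7.2 cross-section by about 259.50 mm².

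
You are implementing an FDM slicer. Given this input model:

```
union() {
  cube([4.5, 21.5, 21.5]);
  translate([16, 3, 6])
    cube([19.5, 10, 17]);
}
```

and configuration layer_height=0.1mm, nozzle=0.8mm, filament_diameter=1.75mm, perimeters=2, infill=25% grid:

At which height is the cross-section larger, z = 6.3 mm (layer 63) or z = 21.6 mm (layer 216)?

layer 63 (z = 6.3 mm)

Layer 63 (z = 6.3): the cube is present — its section is the full 4.5×21.5 rectangle (area 96.75 mm²); the cube at (16, 3) is present — its section is the full 19.5×10 rectangle (area 195.00 mm²); Merging all regions: the 2 present regions are separate (no shared area or edge), so areas and boundary lengths simply add and each stays a separate island — area = 291.75 mm². So its area = 291.75 mm². Layer 216 (z = 21.6): the cube is absent (z outside [0, 21.5]); the cube at (16, 3) is present — its section is the full 19.5×10 rectangle (area 195.00 mm²); Merging all regions: only the 19.5×10 cube at (16, 3) is present, so the union is just that shape — area = 195.00 mm². So its area = 195.00 mm². Layer 63 is larger (291.75 vs 195.00 mm²).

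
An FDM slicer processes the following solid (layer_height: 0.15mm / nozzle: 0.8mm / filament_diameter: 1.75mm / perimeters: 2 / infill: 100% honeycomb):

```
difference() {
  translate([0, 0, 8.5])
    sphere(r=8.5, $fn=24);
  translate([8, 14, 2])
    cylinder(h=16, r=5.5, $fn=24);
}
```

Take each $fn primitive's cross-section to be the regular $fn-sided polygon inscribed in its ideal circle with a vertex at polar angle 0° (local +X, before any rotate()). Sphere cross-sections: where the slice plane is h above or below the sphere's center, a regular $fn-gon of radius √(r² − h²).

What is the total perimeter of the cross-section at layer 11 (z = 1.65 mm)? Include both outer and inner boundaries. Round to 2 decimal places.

At z = 1.65 mm: the sphere: section is a regular 24-gon, circumradius = √(r²−h²) = √(8.5²−6.85²) = 5.033 (perimeter = 2·24·5.033·sin(180°/24) = 31.53 mm); the cylinder at (8, 14) does not reach this height (z outside [2, 18]); Subtracting the remaining from the first: none of the subtracted shapes is present at this height, so the r=8.5 sphere is unchanged — boundary = 31.53 mm. Overall, the cross-section is a single solid region. Total boundary length (outer) = 31.53 mm.

31.53 mm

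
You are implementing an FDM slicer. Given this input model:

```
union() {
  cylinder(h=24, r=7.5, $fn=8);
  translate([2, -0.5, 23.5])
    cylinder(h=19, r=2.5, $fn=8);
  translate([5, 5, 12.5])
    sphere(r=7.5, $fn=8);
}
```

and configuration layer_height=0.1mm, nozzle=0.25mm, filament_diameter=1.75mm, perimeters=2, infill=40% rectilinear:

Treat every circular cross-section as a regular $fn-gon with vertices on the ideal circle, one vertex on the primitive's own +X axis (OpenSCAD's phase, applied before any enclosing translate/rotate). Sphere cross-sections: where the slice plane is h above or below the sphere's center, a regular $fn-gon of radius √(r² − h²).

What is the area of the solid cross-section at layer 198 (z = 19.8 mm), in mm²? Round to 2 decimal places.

163.01 mm²

At z = 19.8 mm: the r=7.5 cylinder contributes a regular 8-gon of circumradius 7.5 (area = (8/2)·7.500²·sin(360°/8) = 159.10 mm²); the cylinder at (2, -0.5) does not reach this height (z outside [23.5, 42.5]); the r=7.5 sphere at (5, 5) contributes a regular 8-gon of circumradius √(7.5²−7.3²) = 1.720 (area = (8/2)·1.720²·sin(360°/8) = 8.37 mm²); Taking the union: the regions partially overlap — summed areas 167.47 mm² minus the doubly-counted overlap 4.46 mm² gives 163.01 mm² — area = 163.01 mm². Overall, the cross-section is a single solid region. Net area = 163.01 mm².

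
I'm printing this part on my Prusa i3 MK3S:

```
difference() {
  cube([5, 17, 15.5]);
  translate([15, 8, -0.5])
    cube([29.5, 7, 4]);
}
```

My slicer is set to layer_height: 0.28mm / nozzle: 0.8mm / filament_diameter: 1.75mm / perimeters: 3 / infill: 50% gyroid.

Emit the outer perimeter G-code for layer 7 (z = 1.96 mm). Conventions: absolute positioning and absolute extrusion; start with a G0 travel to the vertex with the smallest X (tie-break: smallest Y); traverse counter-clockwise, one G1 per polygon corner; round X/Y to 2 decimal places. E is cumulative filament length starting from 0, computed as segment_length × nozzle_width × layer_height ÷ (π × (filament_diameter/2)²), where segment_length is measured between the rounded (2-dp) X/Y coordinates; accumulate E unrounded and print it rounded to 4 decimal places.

G0 X0.00 Y0.00 Z1.96
G1 X5.00 Y0.00 E0.4656
G1 X5.00 Y17.00 E2.0488
G1 X0.00 Y17.00 E2.5145
G1 X0.00 Y0.00 E4.0976

At z = 1.96 mm: the 5×17 cube contributes its full rectangle; the cube at (15, 8) is present — its section is the full 29.5×7 rectangle; Taking the first minus the rest: starting from the 5×17 cube, the 29.5×7 cube at (15, 8) misses the remaining region (no effect) — 1 connected region. The outline is a single polygon with 4 vertices. Extrusion per mm of travel: 0.8 × 0.28 / (π × 0.875²) = 0.093128. Accumulating E over each segment gives final E = 4.0976.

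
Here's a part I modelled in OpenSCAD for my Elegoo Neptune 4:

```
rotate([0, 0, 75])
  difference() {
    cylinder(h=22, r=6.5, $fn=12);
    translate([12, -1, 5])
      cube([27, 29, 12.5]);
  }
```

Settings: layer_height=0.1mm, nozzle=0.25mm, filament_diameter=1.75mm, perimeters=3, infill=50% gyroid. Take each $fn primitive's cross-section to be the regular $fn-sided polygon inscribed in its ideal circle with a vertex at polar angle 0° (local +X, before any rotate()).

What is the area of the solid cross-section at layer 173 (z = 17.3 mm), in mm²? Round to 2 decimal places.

At z = 17.3 mm: the r=6.5 cylinder contributes a regular 12-gon of circumradius 6.5 (area = (12/2)·6.500²·sin(360°/12) = 126.75 mm²); the cube at (12, -1) is present — its section is the full 27×29 rectangle (area 783.00 mm²); After the difference (first − rest): starting from the r=6.5 cylinder (126.75 mm²), the 27×29 cube at (12, -1) misses the remaining region (no effect) — area = 126.75 mm²; (rotated 75° about Z; rotation is an isometry so areas/perimeters/island counts are preserved). Overall, the cross-section is a single solid region. Net area = 126.75 mm².

126.75 mm²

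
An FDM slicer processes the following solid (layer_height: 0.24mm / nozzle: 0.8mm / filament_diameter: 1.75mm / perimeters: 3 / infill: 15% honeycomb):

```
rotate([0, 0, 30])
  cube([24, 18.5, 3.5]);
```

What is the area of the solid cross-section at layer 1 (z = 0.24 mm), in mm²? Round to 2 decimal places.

At z = 0.24 mm: the cube is present — its section is the full 24×18.5 rectangle (area 444.00 mm²); (rotated 30° about Z; rotation is an isometry so areas/perimeters/island counts are preserved). Overall, the cross-section is a single solid region. Net area = 444.00 mm².

444.00 mm²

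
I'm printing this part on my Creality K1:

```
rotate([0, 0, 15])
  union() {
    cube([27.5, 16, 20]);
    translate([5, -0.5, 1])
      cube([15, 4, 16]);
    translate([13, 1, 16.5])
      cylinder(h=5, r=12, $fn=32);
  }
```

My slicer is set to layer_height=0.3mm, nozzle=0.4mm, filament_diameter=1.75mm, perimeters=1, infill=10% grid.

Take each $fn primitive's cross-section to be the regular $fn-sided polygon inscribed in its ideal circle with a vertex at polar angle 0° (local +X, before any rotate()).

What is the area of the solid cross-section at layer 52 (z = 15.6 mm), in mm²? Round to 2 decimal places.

447.50 mm²

At z = 15.6 mm: the cube (footprint 27.5×16) is included at this height (area 440.00 mm²); the cube at (5, -0.5) is present — its section is the full 15×4 rectangle (area 60.00 mm²); the cylinder at (13, 1) does not reach this height (z outside [16.5, 21.5]); Taking the union: the regions partially overlap — summed areas 500.00 mm² minus the doubly-counted overlap 52.50 mm² gives 447.50 mm² — area = 447.50 mm²; (rotated 15° about Z; rotation is an isometry so areas/perimeters/island counts are preserved). Overall, the cross-section is a single solid region. Net area = 447.50 mm².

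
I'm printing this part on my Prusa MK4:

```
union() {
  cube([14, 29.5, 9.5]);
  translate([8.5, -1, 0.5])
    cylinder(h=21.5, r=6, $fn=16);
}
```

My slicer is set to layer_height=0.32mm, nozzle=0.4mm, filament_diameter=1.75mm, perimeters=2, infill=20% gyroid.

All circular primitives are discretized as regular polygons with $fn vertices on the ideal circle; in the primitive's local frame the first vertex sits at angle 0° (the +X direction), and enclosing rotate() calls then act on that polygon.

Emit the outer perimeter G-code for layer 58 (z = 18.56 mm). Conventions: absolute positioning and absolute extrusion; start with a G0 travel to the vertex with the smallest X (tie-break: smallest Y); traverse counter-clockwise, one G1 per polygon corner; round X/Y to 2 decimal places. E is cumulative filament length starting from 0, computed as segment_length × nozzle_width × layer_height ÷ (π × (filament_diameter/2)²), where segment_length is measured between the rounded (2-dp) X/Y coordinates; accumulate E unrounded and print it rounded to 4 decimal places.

G0 X2.50 Y-1.00 Z18.56
G1 X2.96 Y-3.30 E0.1248
G1 X4.26 Y-5.24 E0.2491
G1 X6.20 Y-6.54 E0.3734
G1 X8.50 Y-7.00 E0.4982
G1 X10.80 Y-6.54 E0.6230
G1 X12.74 Y-5.24 E0.7473
G1 X14.04 Y-3.30 E0.8716
G1 X14.50 Y-1.00 E0.9964
G1 X14.04 Y1.30 E1.1212
G1 X12.74 Y3.24 E1.2455
G1 X10.80 Y4.54 E1.3698
G1 X8.50 Y5.00 E1.4946
G1 X6.20 Y4.54 E1.6194
G1 X4.26 Y3.24 E1.7437
G1 X2.96 Y1.30 E1.8680
G1 X2.50 Y-1.00 E1.9928

At z = 18.56 mm: the cube is not intersected at this z (z outside [0, 9.5]); the r=6 cylinder at (8.5, -1) contributes a regular 16-gon of circumradius 6; Merging all regions: only the r=6 cylinder at (8.5, -1) is present, so the union is just that shape — 1 connected region. The outline is a single polygon with 16 vertices. Extrusion per mm of travel: 0.4 × 0.32 / (π × 0.875²) = 0.053216. Accumulating E over each segment gives final E = 1.9928.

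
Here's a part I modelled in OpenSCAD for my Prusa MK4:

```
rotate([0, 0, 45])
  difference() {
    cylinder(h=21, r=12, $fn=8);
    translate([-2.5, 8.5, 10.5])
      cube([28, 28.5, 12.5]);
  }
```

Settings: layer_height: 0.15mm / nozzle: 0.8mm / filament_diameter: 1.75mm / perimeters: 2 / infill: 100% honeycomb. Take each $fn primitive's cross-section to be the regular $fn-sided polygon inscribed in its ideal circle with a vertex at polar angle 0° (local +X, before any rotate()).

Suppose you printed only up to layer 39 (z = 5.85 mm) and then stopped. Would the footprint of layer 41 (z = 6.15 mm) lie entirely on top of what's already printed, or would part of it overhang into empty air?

entirely on top

Compare the two slices. At z = 5.85: the cylinder: section is a regular 8-gon, circumradius r=12 (area = (8/2)·12.000²·sin(360°/8) = 407.29 mm²); the cube at (-2.5, 8.5) is not intersected at this z (z outside [10.5, 23]); Taking the first minus the rest: none of the subtracted shapes is present at this height, so the r=12 cylinder is unchanged — area = 407.29 mm²; (rotated 45° about Z; rotation is an isometry so areas/perimeters/island counts are preserved). At z = 6.15: the r=12 cylinder contributes a regular 8-gon of circumradius 12 (area = (8/2)·12.000²·sin(360°/8) = 407.29 mm²); the cube at (-2.5, 8.5) is not intersected at this z (z outside [10.5, 23]); Subtracting the remaining from the first: none of the subtracted shapes is present at this height, so the r=12 cylinder is unchanged — area = 407.29 mm²; (rotated 45° about Z; rotation is an isometry so areas/perimeters/island counts are preserved). Checking containment: the cross-section at z = 6.15 is a subset of the cross-section at z = 5.85.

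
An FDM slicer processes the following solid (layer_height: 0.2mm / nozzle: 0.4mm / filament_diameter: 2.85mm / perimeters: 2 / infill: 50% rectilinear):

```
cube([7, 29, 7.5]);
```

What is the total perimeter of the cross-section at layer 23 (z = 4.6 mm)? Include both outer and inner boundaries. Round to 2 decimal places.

At z = 4.6 mm: the cube (footprint 7×29) is included at this height (perimeter 72.00 mm). Overall, the cross-section is a single solid region. Total boundary length (outer) = 72.00 mm.

72.00 mm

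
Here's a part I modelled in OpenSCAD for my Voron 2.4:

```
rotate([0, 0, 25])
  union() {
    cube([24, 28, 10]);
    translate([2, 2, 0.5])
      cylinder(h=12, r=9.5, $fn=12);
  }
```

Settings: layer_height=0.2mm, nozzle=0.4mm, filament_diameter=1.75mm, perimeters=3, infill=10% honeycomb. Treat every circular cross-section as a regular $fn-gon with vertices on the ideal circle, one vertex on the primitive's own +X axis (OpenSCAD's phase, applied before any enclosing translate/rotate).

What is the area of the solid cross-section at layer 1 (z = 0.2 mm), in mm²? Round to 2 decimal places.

672.00 mm²

At z = 0.2 mm: the cube (footprint 24×28) is included at this height (area 672.00 mm²); the cylinder at (2, 2) is not intersected at this z (z outside [0.5, 12.5]); Merging all regions: only the 24×28 cube is present, so the union is just that shape — area = 672.00 mm²; (rotated 25° about Z; rotation is an isometry so areas/perimeters/island counts are preserved). Overall, the cross-section is a single solid region. Net area = 672.00 mm².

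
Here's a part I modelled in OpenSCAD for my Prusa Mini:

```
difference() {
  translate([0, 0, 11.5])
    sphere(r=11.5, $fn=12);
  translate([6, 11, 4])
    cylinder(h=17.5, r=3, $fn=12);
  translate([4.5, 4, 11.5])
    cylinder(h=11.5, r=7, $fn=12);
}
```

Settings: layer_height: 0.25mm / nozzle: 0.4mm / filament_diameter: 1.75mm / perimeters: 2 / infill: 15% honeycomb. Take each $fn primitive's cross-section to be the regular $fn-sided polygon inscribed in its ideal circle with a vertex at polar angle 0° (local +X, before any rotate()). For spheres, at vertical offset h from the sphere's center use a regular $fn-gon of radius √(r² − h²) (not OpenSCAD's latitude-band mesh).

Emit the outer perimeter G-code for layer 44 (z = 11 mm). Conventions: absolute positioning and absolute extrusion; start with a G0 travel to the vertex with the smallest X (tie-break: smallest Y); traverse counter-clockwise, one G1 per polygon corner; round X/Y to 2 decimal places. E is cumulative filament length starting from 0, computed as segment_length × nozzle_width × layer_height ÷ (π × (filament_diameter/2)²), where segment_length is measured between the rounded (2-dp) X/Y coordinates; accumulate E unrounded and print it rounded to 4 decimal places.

At z = 11 mm: the r=11.5 sphere contributes a regular 12-gon of circumradius √(11.5²−0.5²) = 11.489; the r=3 cylinder at (6, 11) contributes a regular 12-gon of circumradius 3; the cylinder at (4.5, 4) is absent (z outside [11.5, 23]); Taking the first minus the rest: starting from the r=11.5 sphere, the r=3 cylinder at (6, 11) partially overlaps it — only the 5.72 mm² overlap (of its 27.00 mm²) is removed, clipping the outline — 1 connected region. The outline is a single polygon with 16 vertices. Extrusion per mm of travel: 0.4 × 0.25 / (π × 0.875²) = 0.041575. Accumulating E over each segment gives final E = 2.9958.

G0 X-11.49 Y0.00 Z11.00
G1 X-9.95 Y-5.74 E0.2471
G1 X-5.74 Y-9.95 E0.4946
G1 X0.00 Y-11.49 E0.7417
G1 X5.74 Y-9.95 E0.9888
G1 X9.95 Y-5.74 E1.2363
G1 X11.49 Y0.00 E1.4834
G1 X9.95 Y5.74 E1.7305
G1 X7.34 Y8.36 E1.8842
G1 X6.00 Y8.00 E1.9419
G1 X4.50 Y8.40 E2.0064
G1 X3.40 Y9.50 E2.0711
G1 X3.09 Y10.66 E2.1210
G1 X0.00 Y11.49 E2.2541
G1 X-5.74 Y9.95 E2.5011
G1 X-9.95 Y5.74 E2.7487
G1 X-11.49 Y0.00 E2.9958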